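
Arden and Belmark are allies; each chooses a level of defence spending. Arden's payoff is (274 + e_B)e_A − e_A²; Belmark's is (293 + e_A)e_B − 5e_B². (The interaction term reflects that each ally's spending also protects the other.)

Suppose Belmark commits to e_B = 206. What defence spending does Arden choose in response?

Expanding Arden's payoff: 274e_A + e_Be_A − e_A².
∂π/∂e_A = 274 + e_B − 2e_A = 0, so e_A = 137 + 0.5e_B.
At e_B = 206: e_A = 137 + 0.5·206 = 240.

240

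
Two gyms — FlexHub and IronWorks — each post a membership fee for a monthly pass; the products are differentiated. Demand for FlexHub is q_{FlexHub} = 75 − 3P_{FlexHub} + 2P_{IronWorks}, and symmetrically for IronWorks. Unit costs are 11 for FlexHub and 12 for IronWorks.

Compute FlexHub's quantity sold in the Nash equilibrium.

48.5625

FlexHub's profit: π = (P_{FlexHub} − 11)(75 − 3P_{FlexHub} + 2P_{IronWorks}).
∂π/∂P_{FlexHub} = 108 − 6P_{FlexHub} + 2P_{IronWorks} = 0 ⇒ P_{FlexHub} = 18 + (1/3)P_{IronWorks}.
Similarly P_{IronWorks} = 18.5 + (1/3)P_{FlexHub}.
Substituting the second reaction function into the first: P_{FlexHub} = 18 + (1/3)(18.5 + (1/3)P_{FlexHub}), which gives (8/9)P_{FlexHub} = 145/6 ⇒ P_{FlexHub} = 27.1875.
Then P_{IronWorks} = 18.5 + (1/3)·27.1875 = 27.5625.
q_{FlexHub} = 75 − 3·27.1875 + 2·27.5625 = 48.5625.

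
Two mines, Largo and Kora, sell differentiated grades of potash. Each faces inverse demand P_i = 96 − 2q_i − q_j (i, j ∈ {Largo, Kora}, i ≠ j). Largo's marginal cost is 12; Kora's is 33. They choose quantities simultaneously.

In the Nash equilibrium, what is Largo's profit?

Mine Largo's profit: π = q_{Largo}(96 − 2q_{Largo} − q_{Kora}) − 12q_{Largo}.
∂π/∂q_{Largo} = 84 − 4q_{Largo} − q_{Kora} = 0 ⇒ q_{Largo} = 21 − 0.25q_{Kora}.
Similarly q_{Kora} = 15.75 − 0.25q_{Largo}.
Solving the two reaction functions simultaneously: (1 − (−0.25)(−0.25))q_{Largo} = 21 − 0.25·15.75, so 0.9375q_{Largo} = 17.0625 and q_{Largo} = 18.2.
Then q_{Kora} = 15.75 − 0.25·18.2 = 11.2.
P_{Largo} = 96 − 2·18.2 − 11.2 = 48.4.
Profit = (48.4 − 12)·18.2 = 662.48.

662.48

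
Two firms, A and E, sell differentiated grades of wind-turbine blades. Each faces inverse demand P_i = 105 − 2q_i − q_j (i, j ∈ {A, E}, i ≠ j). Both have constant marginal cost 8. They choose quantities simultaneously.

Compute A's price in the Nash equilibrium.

46.8

Firm A's profit: π = q_A(105 − 2q_A − q_E) − 8q_A.
∂π/∂q_A = 97 − 4q_A − q_E = 0 ⇒ q_A = 24.25 − 0.25q_E.
The game is symmetric, so in equilibrium q_E = q_A: the reaction function gives 1.25q_A = 24.25, hence q_A = 19.4.
P_A = 105 − 2·19.4 − 19.4 = 46.8.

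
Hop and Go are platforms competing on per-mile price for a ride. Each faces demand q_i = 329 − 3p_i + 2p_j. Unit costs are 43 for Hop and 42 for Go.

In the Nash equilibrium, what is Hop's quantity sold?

Hop's profit: π = (p_{Hop} − 43)(329 − 3p_{Hop} + 2p_{Go}).
∂π/∂p_{Hop} = 458 − 6p_{Hop} + 2p_{Go} = 0 ⇒ p_{Hop} = 229/3 + (1/3)p_{Go}.
Similarly p_{Go} = 455/6 + (1/3)p_{Hop}.
Plugging p_{Go} into Hop's best response: p_{Hop} = 229/3 + (1/3)(455/6 + (1/3)p_{Hop}) ⇒ (8/9)p_{Hop} = 1829/18, so p_{Hop} = 114.3125.
Then p_{Go} = 455/6 + (1/3)·114.3125 = 113.9375.
q_{Hop} = 329 − 3·114.3125 + 2·113.9375 = 213.9375.

213.9375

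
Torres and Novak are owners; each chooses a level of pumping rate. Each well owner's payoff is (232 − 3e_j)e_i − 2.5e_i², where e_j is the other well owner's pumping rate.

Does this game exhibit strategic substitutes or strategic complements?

strategic substitutes

Torres's payoff is (232 − 3e_N)e_T − 2.5e_T².
∂π/∂e_T = 232 − 3e_N − 5e_T = 0, so e_T = 46.4 − 0.6e_N.
The best-response slope de_T/de_N = −0.6 < 0: the reaction function is downward-sloping, so the choices are strategic substitutes.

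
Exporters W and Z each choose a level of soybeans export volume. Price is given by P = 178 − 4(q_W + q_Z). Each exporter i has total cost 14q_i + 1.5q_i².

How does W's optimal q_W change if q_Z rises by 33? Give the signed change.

-12

Exporter W's profit: π = q_W(178 − 4(q_W + q_Z)) − 14q_W − 1.5q_W².
∂π/∂q_W = 164 − 11q_W − 4q_Z = 0, so q_W = 164/11 − (4/11)q_Z.
The reaction-function slope is −4/11, so a 33-unit rise in q_Z moves q_W by −4/11 × 33 = −12. W's best response falls — the actions are strategic substitutes.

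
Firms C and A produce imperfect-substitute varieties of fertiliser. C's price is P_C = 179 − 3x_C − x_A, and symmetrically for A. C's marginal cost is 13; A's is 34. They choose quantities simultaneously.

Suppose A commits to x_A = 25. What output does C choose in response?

23.5

Firm C's profit: π = x_C(179 − 3x_C − x_A) − 13x_C.
∂π/∂x_C = 166 − 6x_C − x_A = 0 ⇒ x_C = 83/3 − (1/6)x_A.
At x_A = 25: x_C = 83/3 − (1/6)·25 = 23.5.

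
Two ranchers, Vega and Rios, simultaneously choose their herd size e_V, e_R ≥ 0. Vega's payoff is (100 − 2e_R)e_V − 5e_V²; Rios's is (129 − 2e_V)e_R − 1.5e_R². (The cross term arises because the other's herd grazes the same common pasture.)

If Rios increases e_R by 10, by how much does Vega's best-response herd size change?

Expanding Vega's payoff: 100e_V − 2e_Re_V − 5e_V².
∂π/∂e_V = 100 − 2e_R − 10e_V = 0, so e_V = 10 − 0.2e_R.
The reaction-function slope is −0.2, so a 10-unit rise in e_R moves e_V by −0.2 × 10 = −2. Vega's best response falls — the actions are strategic substitutes.

-2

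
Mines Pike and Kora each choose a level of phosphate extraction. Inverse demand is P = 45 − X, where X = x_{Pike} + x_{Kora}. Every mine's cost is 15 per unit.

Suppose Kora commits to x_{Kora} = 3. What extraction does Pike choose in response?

Mine Pike's profit: π = x_{Pike}(45 − (x_{Pike} + x_{Kora})) − 15x_{Pike}.
∂π/∂x_{Pike} = 30 − 2x_{Pike} − x_{Kora} = 0, so x_{Pike} = 15 − 0.5x_{Kora}.
At x_{Kora} = 3: x_{Pike} = 15 − 0.5·3 = 13.5.

13.5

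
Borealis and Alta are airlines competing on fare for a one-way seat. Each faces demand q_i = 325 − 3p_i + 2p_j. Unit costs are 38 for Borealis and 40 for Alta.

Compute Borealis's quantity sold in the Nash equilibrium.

Borealis's profit: π = (p_{Borealis} − 38)(325 − 3p_{Borealis} + 2p_{Alta}).
∂π/∂p_{Borealis} = 439 − 6p_{Borealis} + 2p_{Alta} = 0 ⇒ p_{Borealis} = 439/6 + (1/3)p_{Alta}.
Similarly p_{Alta} = 445/6 + (1/3)p_{Borealis}.
Substituting the second reaction function into the first: p_{Borealis} = 439/6 + (1/3)(445/6 + (1/3)p_{Borealis}), which gives (8/9)p_{Borealis} = 881/9 ⇒ p_{Borealis} = 110.125.
Then p_{Alta} = 445/6 + (1/3)·110.125 = 110.875.
q_{Borealis} = 325 − 3·110.125 + 2·110.875 = 216.375.

216.375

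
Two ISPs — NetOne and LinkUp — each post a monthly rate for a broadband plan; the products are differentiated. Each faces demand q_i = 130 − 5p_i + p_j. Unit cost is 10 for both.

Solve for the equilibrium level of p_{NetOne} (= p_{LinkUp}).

NetOne's profit: π = (p_{NetOne} − 10)(130 − 5p_{NetOne} + p_{LinkUp}).
∂π/∂p_{NetOne} = 180 − 10p_{NetOne} + p_{LinkUp} = 0 ⇒ p_{NetOne} = 18 + 0.1p_{LinkUp}.
Setting p_{NetOne} = p_{LinkUp} in the reaction function: p_{NetOne} = 18 + 0.1p_{NetOne}, so p_{NetOne} = 18 / 0.9 = 20.

20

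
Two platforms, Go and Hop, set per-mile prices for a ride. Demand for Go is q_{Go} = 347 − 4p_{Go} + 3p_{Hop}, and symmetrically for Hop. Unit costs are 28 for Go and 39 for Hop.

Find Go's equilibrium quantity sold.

264.8

Go's profit: π = (p_{Go} − 28)(347 − 4p_{Go} + 3p_{Hop}).
∂π/∂p_{Go} = 459 − 8p_{Go} + 3p_{Hop} = 0 ⇒ p_{Go} = 57.375 + 0.375p_{Hop}.
Similarly p_{Hop} = 62.875 + 0.375p_{Go}.
Substituting the second reaction function into the first: p_{Go} = 57.375 + 0.375(62.875 + 0.375p_{Go}), which gives (55/64)p_{Go} = 5181/64 ⇒ p_{Go} = 94.2.
Then p_{Hop} = 62.875 + 0.375·94.2 = 98.2.
q_{Go} = 347 − 4·94.2 + 3·98.2 = 264.8.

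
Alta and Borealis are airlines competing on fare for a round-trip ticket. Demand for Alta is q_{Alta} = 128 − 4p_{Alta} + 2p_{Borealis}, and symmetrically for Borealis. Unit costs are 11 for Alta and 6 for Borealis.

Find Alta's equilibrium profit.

1156

Alta's profit: π = (p_{Alta} − 11)(128 − 4p_{Alta} + 2p_{Borealis}).
∂π/∂p_{Alta} = 172 − 8p_{Alta} + 2p_{Borealis} = 0 ⇒ p_{Alta} = 21.5 + 0.25p_{Borealis}.
Similarly p_{Borealis} = 19 + 0.25p_{Alta}.
Plugging p_{Borealis} into Alta's best response: p_{Alta} = 21.5 + 0.25(19 + 0.25p_{Alta}) ⇒ 0.9375p_{Alta} = 26.25, so p_{Alta} = 28.
Then p_{Borealis} = 19 + 0.25·28 = 26.
q_{Alta} = 128 − 4·28 + 2·26 = 68.
Profit = (28 − 11)·68 = 1156.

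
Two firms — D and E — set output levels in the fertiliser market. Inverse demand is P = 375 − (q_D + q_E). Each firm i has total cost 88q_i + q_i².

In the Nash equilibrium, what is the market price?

Firm D's profit: π = q_D(375 − (q_D + q_E)) − 88q_D − q_D².
∂π/∂q_D = 287 − 4q_D − q_E = 0, so q_D = 71.75 − 0.25q_E.
Setting q_D = q_E in the reaction function: q_D = 71.75 − 0.25q_D, so q_D = 71.75 / 1.25 = 57.4.
Equilibrium price: P = 375 − 114.8 = 260.2.

260.2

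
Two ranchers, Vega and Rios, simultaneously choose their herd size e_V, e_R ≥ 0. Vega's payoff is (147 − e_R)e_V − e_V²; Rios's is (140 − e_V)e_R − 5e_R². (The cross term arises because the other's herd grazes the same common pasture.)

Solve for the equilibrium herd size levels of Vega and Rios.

Expanding Vega's payoff: 147e_V − e_Re_V − e_V².
∂π/∂e_V = 147 − e_R − 2e_V = 0, so e_V = 73.5 − 0.5e_R.
Likewise for Rios: e_R = 14 − 0.1e_V.
Substituting the second reaction function into the first: e_V = 73.5 − 0.5(14 − 0.1e_V), which gives 0.95e_V = 66.5 ⇒ e_V = 70.
Then e_R = 14 − 0.1·70 = 7.

70, 7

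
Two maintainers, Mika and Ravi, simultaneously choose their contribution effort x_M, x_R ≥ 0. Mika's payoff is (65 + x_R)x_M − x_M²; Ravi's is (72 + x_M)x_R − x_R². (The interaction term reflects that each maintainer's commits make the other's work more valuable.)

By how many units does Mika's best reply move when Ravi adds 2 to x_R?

1

Expanding Mika's payoff: 65x_M + x_Rx_M − x_M².
∂π/∂x_M = 65 + x_R − 2x_M = 0, so x_M = 32.5 + 0.5x_R.
The reaction-function slope is 0.5, so a 2-unit rise in x_R moves x_M by 0.5 × 2 = 1. Mika's best response rises — the actions are strategic complements.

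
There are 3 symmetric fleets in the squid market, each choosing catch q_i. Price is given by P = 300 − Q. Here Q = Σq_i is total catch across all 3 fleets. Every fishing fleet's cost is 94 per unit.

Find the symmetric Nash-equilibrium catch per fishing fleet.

A representative fishing fleet's profit is π_i = q_i(300 − Q) − 94q_i, with Q = q_i + Σ_{j≠i} q_j.
First-order condition: 206 − 2q_i − Σ_{j≠i} q_j = 0.
With identical fishing fleets, set every q_j = q: then 206 − 2q − 2q = 0, i.e. q = 206/4 = 51.5.

51.5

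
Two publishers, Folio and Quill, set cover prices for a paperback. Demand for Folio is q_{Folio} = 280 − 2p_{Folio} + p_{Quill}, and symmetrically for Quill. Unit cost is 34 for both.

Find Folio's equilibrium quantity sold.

164

Folio's profit: π = (p_{Folio} − 34)(280 − 2p_{Folio} + p_{Quill}).
∂π/∂p_{Folio} = 348 − 4p_{Folio} + p_{Quill} = 0 ⇒ p_{Folio} = 87 + 0.25p_{Quill}.
Setting p_{Folio} = p_{Quill} in the reaction function: p_{Folio} = 87 + 0.25p_{Folio}, so p_{Folio} = 87 / 0.75 = 116.
q_{Folio} = 280 − 2·116 + 116 = 164.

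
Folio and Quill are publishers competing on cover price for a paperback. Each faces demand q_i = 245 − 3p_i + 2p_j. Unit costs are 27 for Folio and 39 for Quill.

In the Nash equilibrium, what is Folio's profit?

9661.6875

Folio's profit: π = (p_{Folio} − 27)(245 − 3p_{Folio} + 2p_{Quill}).
∂π/∂p_{Folio} = 326 − 6p_{Folio} + 2p_{Quill} = 0 ⇒ p_{Folio} = 163/3 + (1/3)p_{Quill}.
Similarly p_{Quill} = 181/3 + (1/3)p_{Folio}.
Plugging p_{Quill} into Folio's best response: p_{Folio} = 163/3 + (1/3)(181/3 + (1/3)p_{Folio}) ⇒ (8/9)p_{Folio} = 670/9, so p_{Folio} = 83.75.
Then p_{Quill} = 181/3 + (1/3)·83.75 = 88.25.
q_{Folio} = 245 − 3·83.75 + 2·88.25 = 170.25.
Profit = (83.75 − 27)·170.25 = 9661.6875.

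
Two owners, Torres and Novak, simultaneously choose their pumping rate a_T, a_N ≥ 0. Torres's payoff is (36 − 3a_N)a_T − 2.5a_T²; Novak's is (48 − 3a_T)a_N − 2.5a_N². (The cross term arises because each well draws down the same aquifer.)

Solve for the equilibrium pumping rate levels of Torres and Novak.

2.25, 8.25

Expanding Torres's payoff: 36a_T − 3a_Na_T − 2.5a_T².
∂π/∂a_T = 36 − 3a_N − 5a_T = 0, so a_T = 7.2 − 0.6a_N.
Likewise for Novak: a_N = 9.6 − 0.6a_T.
Substituting the second reaction function into the first: a_T = 7.2 − 0.6(9.6 − 0.6a_T), which gives 0.64a_T = 1.44 ⇒ a_T = 2.25.
Then a_N = 9.6 − 0.6·2.25 = 8.25.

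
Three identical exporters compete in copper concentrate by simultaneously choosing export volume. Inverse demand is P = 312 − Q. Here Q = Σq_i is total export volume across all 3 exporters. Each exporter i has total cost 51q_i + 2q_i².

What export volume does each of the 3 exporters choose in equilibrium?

A representative exporter's profit is π_i = q_i(312 − Q) − 51q_i − 2q_i², with Q = q_i + Σ_{j≠i} q_j.
First-order condition: 261 − 6q_i − Σ_{j≠i} q_j = 0.
With identical exporters, set every q_j = q: then 261 − 6q − 2q = 0, i.e. q = 261/8 = 32.625.

32.625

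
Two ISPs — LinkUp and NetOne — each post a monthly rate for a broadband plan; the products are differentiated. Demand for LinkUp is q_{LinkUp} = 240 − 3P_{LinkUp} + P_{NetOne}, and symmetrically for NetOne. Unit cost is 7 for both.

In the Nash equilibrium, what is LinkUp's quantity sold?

135.6

LinkUp's profit: π = (P_{LinkUp} − 7)(240 − 3P_{LinkUp} + P_{NetOne}).
∂π/∂P_{LinkUp} = 261 − 6P_{LinkUp} + P_{NetOne} = 0 ⇒ P_{LinkUp} = 43.5 + (1/6)P_{NetOne}.
By symmetry P_{NetOne} = P_{LinkUp}; substituting into the reaction function, (5/6)P_{LinkUp} = 43.5 and P_{LinkUp} = 52.2.
q_{LinkUp} = 240 − 3·52.2 + 52.2 = 135.6.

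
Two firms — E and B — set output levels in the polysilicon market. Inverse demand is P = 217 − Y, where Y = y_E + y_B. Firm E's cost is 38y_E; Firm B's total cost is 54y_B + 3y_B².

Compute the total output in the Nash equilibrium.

Firm E's profit: π = y_E(217 − (y_E + y_B)) − 38y_E.
∂π/∂y_E = 179 − 2y_E − y_B = 0, so y_E = 89.5 − 0.5y_B.
For B: ∂π/∂y_B = 163 − 8y_B − y_E = 0 ⇒ y_B = 20.375 − 0.125y_E.
Solving the two reaction functions simultaneously: (1 − (−0.5)(−0.125))y_E = 89.5 − 0.5·20.375, so 0.9375y_E = 79.3125 and y_E = 84.6.
Then y_B = 20.375 − 0.125·84.6 = 9.8.
Total output: 84.6 + 9.8 = 94.4.

94.4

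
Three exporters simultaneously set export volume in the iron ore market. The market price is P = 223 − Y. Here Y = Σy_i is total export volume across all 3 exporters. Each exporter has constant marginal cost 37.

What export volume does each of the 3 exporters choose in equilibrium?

46.5

A representative exporter's profit is π_i = y_i(223 − Y) − 37y_i, with Y = y_i + Σ_{j≠i} y_j.
First-order condition: 186 − 2y_i − Σ_{j≠i} y_j = 0.
Imposing symmetry (y_j = y for all j) turns Σ_{j≠i} y_j into 2y, so 186 = 4y and y = 46.5.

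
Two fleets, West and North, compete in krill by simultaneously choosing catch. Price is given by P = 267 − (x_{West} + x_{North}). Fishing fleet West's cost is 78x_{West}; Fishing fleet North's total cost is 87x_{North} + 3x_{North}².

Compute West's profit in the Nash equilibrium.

7885.44

Fishing fleet West's profit: π = x_{West}(267 − (x_{West} + x_{North})) − 78x_{West}.
∂π/∂x_{West} = 189 − 2x_{West} − x_{North} = 0, so x_{West} = 94.5 − 0.5x_{North}.
For North: ∂π/∂x_{North} = 180 − 8x_{North} − x_{West} = 0 ⇒ x_{North} = 22.5 − 0.125x_{West}.
Plugging x_{North} into West's best response: x_{West} = 94.5 − 0.5(22.5 − 0.125x_{West}) ⇒ 0.9375x_{West} = 83.25, so x_{West} = 88.8.
Then x_{North} = 22.5 − 0.125·88.8 = 11.4.
Price P = 267 − 100.2 = 166.8.
West's profit: (166.8 − 78)·88.8 = 7885.44.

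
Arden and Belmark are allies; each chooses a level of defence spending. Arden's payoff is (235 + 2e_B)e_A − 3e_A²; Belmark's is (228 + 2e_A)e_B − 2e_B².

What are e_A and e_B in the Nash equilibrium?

Expanding Arden's payoff: 235e_A + 2e_Be_A − 3e_A².
∂π/∂e_A = 235 + 2e_B − 6e_A = 0, so e_A = 235/6 + (1/3)e_B.
Likewise for Belmark: e_B = 57 + 0.5e_A.
Plugging e_B into Arden's best response: e_A = 235/6 + (1/3)(57 + 0.5e_A) ⇒ (5/6)e_A = 349/6, so e_A = 69.8.
Then e_B = 57 + 0.5·69.8 = 91.9.

69.8, 91.9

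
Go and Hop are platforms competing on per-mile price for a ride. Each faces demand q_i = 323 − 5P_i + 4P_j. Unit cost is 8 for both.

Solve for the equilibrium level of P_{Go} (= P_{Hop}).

60.5

Go's profit: π = (P_{Go} − 8)(323 − 5P_{Go} + 4P_{Hop}).
∂π/∂P_{Go} = 363 − 10P_{Go} + 4P_{Hop} = 0 ⇒ P_{Go} = 36.3 + 0.4P_{Hop}.
Setting P_{Go} = P_{Hop} in the reaction function: P_{Go} = 36.3 + 0.4P_{Go}, so P_{Go} = 36.3 / 0.6 = 60.5.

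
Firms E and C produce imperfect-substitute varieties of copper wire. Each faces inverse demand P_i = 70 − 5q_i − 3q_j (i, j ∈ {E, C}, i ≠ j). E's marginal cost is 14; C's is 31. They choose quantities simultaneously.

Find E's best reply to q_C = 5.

4.1

Firm E's profit: π = q_E(70 − 5q_E − 3q_C) − 14q_E.
∂π/∂q_E = 56 − 10q_E − 3q_C = 0 ⇒ q_E = 5.6 − 0.3q_C.
At q_C = 5: q_E = 5.6 − 0.3·5 = 4.1.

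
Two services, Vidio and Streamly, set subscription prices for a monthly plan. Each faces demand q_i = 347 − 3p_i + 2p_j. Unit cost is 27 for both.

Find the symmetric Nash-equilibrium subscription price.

107

Vidio's profit: π = (p_{Vidio} − 27)(347 − 3p_{Vidio} + 2p_{Streamly}).
∂π/∂p_{Vidio} = 428 − 6p_{Vidio} + 2p_{Streamly} = 0 ⇒ p_{Vidio} = 214/3 + (1/3)p_{Streamly}.
The game is symmetric, so in equilibrium p_{Streamly} = p_{Vidio}: the reaction function gives (2/3)p_{Vidio} = 214/3, hence p_{Vidio} = 107.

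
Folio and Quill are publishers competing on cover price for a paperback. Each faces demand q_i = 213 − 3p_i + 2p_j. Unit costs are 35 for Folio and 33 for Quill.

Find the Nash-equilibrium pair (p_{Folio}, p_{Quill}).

79.125, 78.375

Folio's profit: π = (p_{Folio} − 35)(213 − 3p_{Folio} + 2p_{Quill}).
∂π/∂p_{Folio} = 318 − 6p_{Folio} + 2p_{Quill} = 0 ⇒ p_{Folio} = 53 + (1/3)p_{Quill}.
Similarly p_{Quill} = 52 + (1/3)p_{Folio}.
Plugging p_{Quill} into Folio's best response: p_{Folio} = 53 + (1/3)(52 + (1/3)p_{Folio}) ⇒ (8/9)p_{Folio} = 211/3, so p_{Folio} = 79.125.
Then p_{Quill} = 52 + (1/3)·79.125 = 78.375.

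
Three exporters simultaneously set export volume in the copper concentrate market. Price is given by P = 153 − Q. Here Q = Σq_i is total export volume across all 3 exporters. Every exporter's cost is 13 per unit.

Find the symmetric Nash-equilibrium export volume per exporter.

35

A representative exporter's profit is π_i = q_i(153 − Q) − 13q_i, with Q = q_i + Σ_{j≠i} q_j.
First-order condition: 140 − 2q_i − Σ_{j≠i} q_j = 0.
With identical exporters, set every q_j = q: then 140 − 2q − 2q = 0, i.e. q = 140/4 = 35.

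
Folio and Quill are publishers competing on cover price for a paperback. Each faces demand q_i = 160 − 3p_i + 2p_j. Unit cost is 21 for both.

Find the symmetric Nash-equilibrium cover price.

Folio's profit: π = (p_{Folio} − 21)(160 − 3p_{Folio} + 2p_{Quill}).
∂π/∂p_{Folio} = 223 − 6p_{Folio} + 2p_{Quill} = 0 ⇒ p_{Folio} = 223/6 + (1/3)p_{Quill}.
By symmetry p_{Quill} = p_{Folio}; substituting into the reaction function, (2/3)p_{Folio} = 223/6 and p_{Folio} = 55.75.

55.75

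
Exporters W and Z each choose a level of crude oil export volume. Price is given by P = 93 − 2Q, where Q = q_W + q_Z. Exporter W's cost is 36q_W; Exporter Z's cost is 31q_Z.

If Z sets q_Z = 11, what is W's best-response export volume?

Exporter W's profit: π = q_W(93 − 2(q_W + q_Z)) − 36q_W.
∂π/∂q_W = 57 − 4q_W − 2q_Z = 0, so q_W = 14.25 − 0.5q_Z.
At q_Z = 11: q_W = 14.25 − 0.5·11 = 8.75.

8.75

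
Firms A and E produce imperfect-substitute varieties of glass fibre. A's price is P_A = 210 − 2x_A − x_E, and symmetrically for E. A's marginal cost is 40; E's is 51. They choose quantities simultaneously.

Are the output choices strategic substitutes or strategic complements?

Firm A's profit: π = x_A(210 − 2x_A − x_E) − 40x_A.
∂π/∂x_A = 170 − 4x_A − x_E = 0 ⇒ x_A = 42.5 − 0.25x_E.
The best-response slope dx_A/dx_E = −0.25 < 0: the reaction function is downward-sloping, so the choices are strategic substitutes.

strategic substitutes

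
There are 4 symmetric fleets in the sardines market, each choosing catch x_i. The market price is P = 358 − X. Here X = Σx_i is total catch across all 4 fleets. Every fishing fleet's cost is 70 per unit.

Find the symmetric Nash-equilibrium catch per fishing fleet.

57.6

A representative fishing fleet's profit is π_i = x_i(358 − X) − 70x_i, with X = x_i + Σ_{j≠i} x_j.
First-order condition: 288 − 2x_i − Σ_{j≠i} x_j = 0.
In a symmetric equilibrium every fishing fleet chooses the same x, so Σ_{j≠i} x_j = 3x. The condition becomes 288 − 5x = 0, giving x = 288/5 = 57.6.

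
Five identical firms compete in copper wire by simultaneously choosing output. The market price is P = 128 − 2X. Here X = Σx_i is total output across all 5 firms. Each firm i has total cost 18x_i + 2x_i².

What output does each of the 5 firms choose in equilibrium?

6.875

A representative firm's profit is π_i = x_i(128 − 2X) − 18x_i − 2x_i², with X = x_i + Σ_{j≠i} x_j.
First-order condition: 110 − 8x_i − 2Σ_{j≠i} x_j = 0.
In a symmetric equilibrium every firm chooses the same x, so Σ_{j≠i} x_j = 4x. The condition becomes 110 − 16x = 0, giving x = 110/16 = 6.875.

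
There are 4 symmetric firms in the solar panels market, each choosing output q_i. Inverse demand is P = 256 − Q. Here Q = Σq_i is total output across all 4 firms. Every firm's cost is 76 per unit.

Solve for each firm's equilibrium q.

A representative firm's profit is π_i = q_i(256 − Q) − 76q_i, with Q = q_i + Σ_{j≠i} q_j.
First-order condition: 180 − 2q_i − Σ_{j≠i} q_j = 0.
In a symmetric equilibrium every firm chooses the same q, so Σ_{j≠i} q_j = 3q. The condition becomes 180 − 5q = 0, giving q = 180/5 = 36.

36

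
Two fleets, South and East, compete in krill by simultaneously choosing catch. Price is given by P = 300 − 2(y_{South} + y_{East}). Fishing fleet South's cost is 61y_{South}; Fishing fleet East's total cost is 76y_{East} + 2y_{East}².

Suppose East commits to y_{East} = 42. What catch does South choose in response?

38.75

Fishing fleet South's profit: π = y_{South}(300 − 2(y_{South} + y_{East})) − 61y_{South}.
∂π/∂y_{South} = 239 − 4y_{South} − 2y_{East} = 0, so y_{South} = 59.75 − 0.5y_{East}.
At y_{East} = 42: y_{South} = 59.75 − 0.5·42 = 38.75.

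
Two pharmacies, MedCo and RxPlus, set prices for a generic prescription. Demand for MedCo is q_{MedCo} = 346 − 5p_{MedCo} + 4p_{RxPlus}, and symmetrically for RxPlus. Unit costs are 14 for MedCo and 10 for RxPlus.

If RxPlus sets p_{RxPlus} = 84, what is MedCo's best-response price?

75.2

MedCo's profit: π = (p_{MedCo} − 14)(346 − 5p_{MedCo} + 4p_{RxPlus}).
∂π/∂p_{MedCo} = 416 − 10p_{MedCo} + 4p_{RxPlus} = 0 ⇒ p_{MedCo} = 41.6 + 0.4p_{RxPlus}.
At p_{RxPlus} = 84: p_{MedCo} = 41.6 + 0.4·84 = 75.2.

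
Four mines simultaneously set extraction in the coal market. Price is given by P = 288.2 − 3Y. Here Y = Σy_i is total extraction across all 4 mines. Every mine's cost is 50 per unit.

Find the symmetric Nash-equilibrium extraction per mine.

15.88

A representative mine's profit is π_i = y_i(288.2 − 3Y) − 50y_i, with Y = y_i + Σ_{j≠i} y_j.
First-order condition: 238.2 − 6y_i − 3Σ_{j≠i} y_j = 0.
With identical mines, set every y_j = y: then 238.2 − 6y − 9y = 0, i.e. y = 238.2/15 = 15.88.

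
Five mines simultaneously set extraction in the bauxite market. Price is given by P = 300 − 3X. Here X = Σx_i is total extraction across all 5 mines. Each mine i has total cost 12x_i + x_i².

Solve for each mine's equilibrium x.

A representative mine's profit is π_i = x_i(300 − 3X) − 12x_i − x_i², with X = x_i + Σ_{j≠i} x_j.
First-order condition: 288 − 8x_i − 3Σ_{j≠i} x_j = 0.
In a symmetric equilibrium every mine chooses the same x, so Σ_{j≠i} x_j = 4x. The condition becomes 288 − 20x = 0, giving x = 288/20 = 14.4.

14.4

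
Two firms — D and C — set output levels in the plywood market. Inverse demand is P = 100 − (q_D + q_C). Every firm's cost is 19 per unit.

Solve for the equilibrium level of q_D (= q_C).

Firm D's profit: π = q_D(100 − (q_D + q_C)) − 19q_D.
∂π/∂q_D = 81 − 2q_D − q_C = 0, so q_D = 40.5 − 0.5q_C.
By symmetry q_C = q_D; substituting into the reaction function, 1.5q_D = 40.5 and q_D = 27.

27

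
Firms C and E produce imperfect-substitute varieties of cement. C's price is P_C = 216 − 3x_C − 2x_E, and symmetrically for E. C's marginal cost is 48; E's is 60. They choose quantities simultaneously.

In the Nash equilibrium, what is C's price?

113.25

Firm C's profit: π = x_C(216 − 3x_C − 2x_E) − 48x_C.
∂π/∂x_C = 168 − 6x_C − 2x_E = 0 ⇒ x_C = 28 − (1/3)x_E.
Similarly x_E = 26 − (1/3)x_C.
Plugging x_E into C's best response: x_C = 28 − (1/3)(26 − (1/3)x_C) ⇒ (8/9)x_C = 58/3, so x_C = 21.75.
Then x_E = 26 − (1/3)·21.75 = 18.75.
P_C = 216 − 3·21.75 − 2·18.75 = 113.25.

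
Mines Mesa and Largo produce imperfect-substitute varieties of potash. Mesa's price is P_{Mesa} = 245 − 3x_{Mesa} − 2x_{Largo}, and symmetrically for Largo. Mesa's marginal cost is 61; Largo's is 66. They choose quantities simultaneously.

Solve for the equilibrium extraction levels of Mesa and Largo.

23.3125, 22.0625

Mine Mesa's profit: π = x_{Mesa}(245 − 3x_{Mesa} − 2x_{Largo}) − 61x_{Mesa}.
∂π/∂x_{Mesa} = 184 − 6x_{Mesa} − 2x_{Largo} = 0 ⇒ x_{Mesa} = 92/3 − (1/3)x_{Largo}.
Similarly x_{Largo} = 179/6 − (1/3)x_{Mesa}.
Plugging x_{Largo} into Mesa's best response: x_{Mesa} = 92/3 − (1/3)(179/6 − (1/3)x_{Mesa}) ⇒ (8/9)x_{Mesa} = 373/18, so x_{Mesa} = 23.3125.
Then x_{Largo} = 179/6 − (1/3)·23.3125 = 22.0625.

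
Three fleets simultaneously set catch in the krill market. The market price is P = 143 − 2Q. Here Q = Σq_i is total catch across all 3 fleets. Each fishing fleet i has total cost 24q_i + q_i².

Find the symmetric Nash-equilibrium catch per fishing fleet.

11.9

A representative fishing fleet's profit is π_i = q_i(143 − 2Q) − 24q_i − q_i², with Q = q_i + Σ_{j≠i} q_j.
First-order condition: 119 − 6q_i − 2Σ_{j≠i} q_j = 0.
In a symmetric equilibrium every fishing fleet chooses the same q, so Σ_{j≠i} q_j = 2q. The condition becomes 119 − 10q = 0, giving q = 119/10 = 11.9.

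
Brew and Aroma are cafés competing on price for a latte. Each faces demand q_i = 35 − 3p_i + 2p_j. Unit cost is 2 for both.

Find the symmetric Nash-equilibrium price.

Brew's profit: π = (p_{Brew} − 2)(35 − 3p_{Brew} + 2p_{Aroma}).
∂π/∂p_{Brew} = 41 − 6p_{Brew} + 2p_{Aroma} = 0 ⇒ p_{Brew} = 41/6 + (1/3)p_{Aroma}.
Setting p_{Brew} = p_{Aroma} in the reaction function: p_{Brew} = 41/6 + (1/3)p_{Brew}, so p_{Brew} = (41/6) / (2/3) = 10.25.

10.25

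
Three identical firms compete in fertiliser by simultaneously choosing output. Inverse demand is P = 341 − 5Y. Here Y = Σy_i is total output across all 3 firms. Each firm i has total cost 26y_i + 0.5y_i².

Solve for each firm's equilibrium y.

A representative firm's profit is π_i = y_i(341 − 5Y) − 26y_i − 0.5y_i², with Y = y_i + Σ_{j≠i} y_j.
First-order condition: 315 − 11y_i − 5Σ_{j≠i} y_j = 0.
With identical firms, set every y_j = y: then 315 − 11y − 10y = 0, i.e. y = 315/21 = 15.

15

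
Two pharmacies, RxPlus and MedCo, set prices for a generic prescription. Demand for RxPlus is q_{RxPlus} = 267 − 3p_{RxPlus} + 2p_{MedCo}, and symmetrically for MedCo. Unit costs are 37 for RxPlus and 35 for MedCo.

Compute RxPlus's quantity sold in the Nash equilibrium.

RxPlus's profit: π = (p_{RxPlus} − 37)(267 − 3p_{RxPlus} + 2p_{MedCo}).
∂π/∂p_{RxPlus} = 378 − 6p_{RxPlus} + 2p_{MedCo} = 0 ⇒ p_{RxPlus} = 63 + (1/3)p_{MedCo}.
Similarly p_{MedCo} = 62 + (1/3)p_{RxPlus}.
Plugging p_{MedCo} into RxPlus's best response: p_{RxPlus} = 63 + (1/3)(62 + (1/3)p_{RxPlus}) ⇒ (8/9)p_{RxPlus} = 251/3, so p_{RxPlus} = 94.125.
Then p_{MedCo} = 62 + (1/3)·94.125 = 93.375.
q_{RxPlus} = 267 − 3·94.125 + 2·93.375 = 171.375.

171.375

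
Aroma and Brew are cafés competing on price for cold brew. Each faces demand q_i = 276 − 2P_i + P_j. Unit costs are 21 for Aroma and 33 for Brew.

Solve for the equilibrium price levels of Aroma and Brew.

Aroma's profit: π = (P_{Aroma} − 21)(276 − 2P_{Aroma} + P_{Brew}).
∂π/∂P_{Aroma} = 318 − 4P_{Aroma} + P_{Brew} = 0 ⇒ P_{Aroma} = 79.5 + 0.25P_{Brew}.
Similarly P_{Brew} = 85.5 + 0.25P_{Aroma}.
Solving the two reaction functions simultaneously: (1 − (0.25)(0.25))P_{Aroma} = 79.5 + 0.25·85.5, so 0.9375P_{Aroma} = 100.875 and P_{Aroma} = 107.6.
Then P_{Brew} = 85.5 + 0.25·107.6 = 112.4.

107.6, 112.4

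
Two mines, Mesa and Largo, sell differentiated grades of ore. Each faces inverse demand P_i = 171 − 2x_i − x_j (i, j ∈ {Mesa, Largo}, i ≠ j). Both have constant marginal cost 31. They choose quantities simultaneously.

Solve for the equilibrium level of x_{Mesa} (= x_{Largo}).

28

Mine Mesa's profit: π = x_{Mesa}(171 − 2x_{Mesa} − x_{Largo}) − 31x_{Mesa}.
∂π/∂x_{Mesa} = 140 − 4x_{Mesa} − x_{Largo} = 0 ⇒ x_{Mesa} = 35 − 0.25x_{Largo}.
Setting x_{Mesa} = x_{Largo} in the reaction function: x_{Mesa} = 35 − 0.25x_{Mesa}, so x_{Mesa} = 35 / 1.25 = 28.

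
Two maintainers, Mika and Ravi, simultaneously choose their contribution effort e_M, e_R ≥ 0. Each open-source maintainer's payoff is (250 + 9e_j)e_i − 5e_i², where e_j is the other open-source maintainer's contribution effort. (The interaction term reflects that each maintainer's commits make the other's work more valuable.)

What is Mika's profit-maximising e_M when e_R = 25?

47.5

Mika's payoff is (250 + 9e_R)e_M − 5e_M².
∂π/∂e_M = 250 + 9e_R − 10e_M = 0, so e_M = 25 + 0.9e_R.
At e_R = 25: e_M = 25 + 0.9·25 = 47.5.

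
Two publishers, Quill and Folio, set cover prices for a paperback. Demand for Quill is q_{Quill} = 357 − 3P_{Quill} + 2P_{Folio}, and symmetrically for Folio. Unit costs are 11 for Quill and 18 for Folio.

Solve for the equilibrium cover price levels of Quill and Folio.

Quill's profit: π = (P_{Quill} − 11)(357 − 3P_{Quill} + 2P_{Folio}).
∂π/∂P_{Quill} = 390 − 6P_{Quill} + 2P_{Folio} = 0 ⇒ P_{Quill} = 65 + (1/3)P_{Folio}.
Similarly P_{Folio} = 68.5 + (1/3)P_{Quill}.
Solving the two reaction functions simultaneously: (1 − (1/3)(1/3))P_{Quill} = 65 + (1/3)·68.5, so (8/9)P_{Quill} = 527/6 and P_{Quill} = 98.8125.
Then P_{Folio} = 68.5 + (1/3)·98.8125 = 101.4375.

98.8125, 101.4375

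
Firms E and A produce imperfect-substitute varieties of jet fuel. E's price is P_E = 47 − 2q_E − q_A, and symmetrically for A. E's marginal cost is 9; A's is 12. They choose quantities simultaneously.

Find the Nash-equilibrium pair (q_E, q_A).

7.8, 6.8

Firm E's profit: π = q_E(47 − 2q_E − q_A) − 9q_E.
∂π/∂q_E = 38 − 4q_E − q_A = 0 ⇒ q_E = 9.5 − 0.25q_A.
Similarly q_A = 8.75 − 0.25q_E.
Substituting the second reaction function into the first: q_E = 9.5 − 0.25(8.75 − 0.25q_E), which gives 0.9375q_E = 7.3125 ⇒ q_E = 7.8.
Then q_A = 8.75 − 0.25·7.8 = 6.8.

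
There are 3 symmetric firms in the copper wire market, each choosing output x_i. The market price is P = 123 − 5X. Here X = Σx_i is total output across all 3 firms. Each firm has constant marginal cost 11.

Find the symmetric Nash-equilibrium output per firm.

5.6

A representative firm's profit is π_i = x_i(123 − 5X) − 11x_i, with X = x_i + Σ_{j≠i} x_j.
First-order condition: 112 − 10x_i − 5Σ_{j≠i} x_j = 0.
Imposing symmetry (x_j = x for all j) turns Σ_{j≠i} x_j into 2x, so 112 = 20x and x = 5.6.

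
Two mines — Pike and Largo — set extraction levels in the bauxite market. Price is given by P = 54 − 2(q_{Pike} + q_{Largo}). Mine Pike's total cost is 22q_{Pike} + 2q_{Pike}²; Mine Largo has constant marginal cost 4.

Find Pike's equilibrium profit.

Mine Pike's profit: π = q_{Pike}(54 − 2(q_{Pike} + q_{Largo})) − 22q_{Pike} − 2q_{Pike}².
∂π/∂q_{Pike} = 32 − 8q_{Pike} − 2q_{Largo} = 0, so q_{Pike} = 4 − 0.25q_{Largo}.
For Largo: ∂π/∂q_{Largo} = 50 − 4q_{Largo} − 2q_{Pike} = 0 ⇒ q_{Largo} = 12.5 − 0.5q_{Pike}.
Substituting the second reaction function into the first: q_{Pike} = 4 − 0.25(12.5 − 0.5q_{Pike}), which gives 0.875q_{Pike} = 0.875 ⇒ q_{Pike} = 1.
Then q_{Largo} = 12.5 − 0.5·1 = 12.
Price P = 54 − 2·13 = 28.
Pike's profit: (28 − 22)·1 − 2(1)² = 4.

4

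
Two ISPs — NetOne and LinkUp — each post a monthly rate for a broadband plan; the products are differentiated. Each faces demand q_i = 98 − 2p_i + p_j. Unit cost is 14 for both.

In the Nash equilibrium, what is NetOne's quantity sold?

NetOne's profit: π = (p_{NetOne} − 14)(98 − 2p_{NetOne} + p_{LinkUp}).
∂π/∂p_{NetOne} = 126 − 4p_{NetOne} + p_{LinkUp} = 0 ⇒ p_{NetOne} = 31.5 + 0.25p_{LinkUp}.
Setting p_{NetOne} = p_{LinkUp} in the reaction function: p_{NetOne} = 31.5 + 0.25p_{NetOne}, so p_{NetOne} = 31.5 / 0.75 = 42.
q_{NetOne} = 98 − 2·42 + 42 = 56.

56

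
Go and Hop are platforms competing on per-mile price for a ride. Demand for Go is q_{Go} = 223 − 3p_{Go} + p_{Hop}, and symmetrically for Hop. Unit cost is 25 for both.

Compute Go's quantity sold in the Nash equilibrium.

Go's profit: π = (p_{Go} − 25)(223 − 3p_{Go} + p_{Hop}).
∂π/∂p_{Go} = 298 − 6p_{Go} + p_{Hop} = 0 ⇒ p_{Go} = 149/3 + (1/6)p_{Hop}.
The game is symmetric, so in equilibrium p_{Hop} = p_{Go}: the reaction function gives (5/6)p_{Go} = 149/3, hence p_{Go} = 59.6.
q_{Go} = 223 − 3·59.6 + 59.6 = 103.8.

103.8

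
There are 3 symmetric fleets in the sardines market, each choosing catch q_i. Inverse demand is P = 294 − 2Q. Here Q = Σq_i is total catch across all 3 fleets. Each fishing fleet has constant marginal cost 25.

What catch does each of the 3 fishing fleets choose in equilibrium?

33.625

A representative fishing fleet's profit is π_i = q_i(294 − 2Q) − 25q_i, with Q = q_i + Σ_{j≠i} q_j.
First-order condition: 269 − 4q_i − 2Σ_{j≠i} q_j = 0.
Imposing symmetry (q_j = q for all j) turns Σ_{j≠i} q_j into 2q, so 269 = 8q and q = 33.625.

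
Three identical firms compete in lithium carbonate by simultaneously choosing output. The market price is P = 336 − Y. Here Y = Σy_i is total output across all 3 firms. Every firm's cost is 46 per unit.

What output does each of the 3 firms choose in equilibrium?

A representative firm's profit is π_i = y_i(336 − Y) − 46y_i, with Y = y_i + Σ_{j≠i} y_j.
First-order condition: 290 − 2y_i − Σ_{j≠i} y_j = 0.
Imposing symmetry (y_j = y for all j) turns Σ_{j≠i} y_j into 2y, so 290 = 4y and y = 72.5.

72.5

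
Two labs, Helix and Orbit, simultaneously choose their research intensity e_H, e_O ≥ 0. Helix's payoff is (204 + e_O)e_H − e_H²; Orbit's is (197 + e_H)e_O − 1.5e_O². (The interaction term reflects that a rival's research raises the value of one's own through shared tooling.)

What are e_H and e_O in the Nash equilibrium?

161.8, 119.6

Expanding Helix's payoff: 204e_H + e_Oe_H − e_H².
∂π/∂e_H = 204 + e_O − 2e_H = 0, so e_H = 102 + 0.5e_O.
Likewise for Orbit: e_O = 197/3 + (1/3)e_H.
Solving the two reaction functions simultaneously: (1 − (0.5)(1/3))e_H = 102 + 0.5·(197/3), so (5/6)e_H = 809/6 and e_H = 161.8.
Then e_O = 197/3 + (1/3)·161.8 = 119.6.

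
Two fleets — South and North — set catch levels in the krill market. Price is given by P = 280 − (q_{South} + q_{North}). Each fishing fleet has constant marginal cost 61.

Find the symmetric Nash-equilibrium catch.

73

Fishing fleet South's profit: π = q_{South}(280 − (q_{South} + q_{North})) − 61q_{South}.
∂π/∂q_{South} = 219 − 2q_{South} − q_{North} = 0, so q_{South} = 109.5 − 0.5q_{North}.
Setting q_{South} = q_{North} in the reaction function: q_{South} = 109.5 − 0.5q_{South}, so q_{South} = 109.5 / 1.5 = 73.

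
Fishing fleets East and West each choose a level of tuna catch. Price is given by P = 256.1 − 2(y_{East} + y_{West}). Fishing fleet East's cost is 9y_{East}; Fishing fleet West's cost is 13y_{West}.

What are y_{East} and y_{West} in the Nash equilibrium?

Fishing fleet East's profit: π = y_{East}(256.1 − 2(y_{East} + y_{West})) − 9y_{East}.
∂π/∂y_{East} = 247.1 − 4y_{East} − 2y_{West} = 0, so y_{East} = 61.775 − 0.5y_{West}.
By the same steps for West: y_{West} = 60.775 − 0.5y_{East}.
Solving the two reaction functions simultaneously: (1 − (−0.5)(−0.5))y_{East} = 61.775 − 0.5·60.775, so 0.75y_{East} = 31.3875 and y_{East} = 41.85.
Then y_{West} = 60.775 − 0.5·41.85 = 39.85.

41.85, 39.85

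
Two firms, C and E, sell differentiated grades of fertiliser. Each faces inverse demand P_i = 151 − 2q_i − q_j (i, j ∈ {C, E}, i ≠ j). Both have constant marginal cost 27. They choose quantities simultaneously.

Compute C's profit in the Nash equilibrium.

Firm C's profit: π = q_C(151 − 2q_C − q_E) − 27q_C.
∂π/∂q_C = 124 − 4q_C − q_E = 0 ⇒ q_C = 31 − 0.25q_E.
The game is symmetric, so in equilibrium q_E = q_C: the reaction function gives 1.25q_C = 31, hence q_C = 24.8.
P_C = 151 − 2·24.8 − 24.8 = 76.6.
Profit = (76.6 − 27)·24.8 = 1230.08.

1230.08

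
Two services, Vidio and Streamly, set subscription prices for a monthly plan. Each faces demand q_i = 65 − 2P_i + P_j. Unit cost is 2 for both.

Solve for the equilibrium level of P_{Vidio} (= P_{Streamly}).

23

Vidio's profit: π = (P_{Vidio} − 2)(65 − 2P_{Vidio} + P_{Streamly}).
∂π/∂P_{Vidio} = 69 − 4P_{Vidio} + P_{Streamly} = 0 ⇒ P_{Vidio} = 17.25 + 0.25P_{Streamly}.
The game is symmetric, so in equilibrium P_{Streamly} = P_{Vidio}: the reaction function gives 0.75P_{Vidio} = 17.25, hence P_{Vidio} = 23.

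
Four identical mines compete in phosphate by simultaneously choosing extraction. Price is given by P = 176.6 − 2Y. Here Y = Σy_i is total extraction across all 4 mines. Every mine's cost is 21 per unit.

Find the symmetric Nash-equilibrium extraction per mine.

A representative mine's profit is π_i = y_i(176.6 − 2Y) − 21y_i, with Y = y_i + Σ_{j≠i} y_j.
First-order condition: 155.6 − 4y_i − 2Σ_{j≠i} y_j = 0.
With identical mines, set every y_j = y: then 155.6 − 4y − 6y = 0, i.e. y = 155.6/10 = 15.56.

15.56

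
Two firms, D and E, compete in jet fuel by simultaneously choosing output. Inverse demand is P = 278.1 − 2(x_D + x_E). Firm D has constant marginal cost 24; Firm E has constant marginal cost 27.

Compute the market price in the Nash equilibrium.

109.7

Firm D's profit: π = x_D(278.1 − 2(x_D + x_E)) − 24x_D.
∂π/∂x_D = 254.1 − 4x_D − 2x_E = 0, so x_D = 63.525 − 0.5x_E.
By the same steps for E: x_E = 62.775 − 0.5x_D.
Solving the two reaction functions simultaneously: (1 − (−0.5)(−0.5))x_D = 63.525 − 0.5·62.775, so 0.75x_D = 32.1375 and x_D = 42.85.
Then x_E = 62.775 − 0.5·42.85 = 41.35.
Equilibrium price: P = 278.1 − 2·84.2 = 109.7.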